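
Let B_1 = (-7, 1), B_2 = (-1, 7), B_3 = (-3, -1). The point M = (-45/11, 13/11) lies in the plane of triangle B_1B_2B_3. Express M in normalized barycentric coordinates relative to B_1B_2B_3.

(4/11, 2/11, 5/11)

Signed area of the reference triangle: [B_1B_2B_3] = ½·((-7)·(7−(-1)) + (-1)·(-1−1) + (-3)·(1−7)) = ½·(-56 + 2 + 18) = -18.
[MB_2B_3] = ½·((-45/11)·(7−(-1)) + (-1)·(-1−(13/11)) + (-3)·(13/11−7)) = ½·(-360/11 + 24/11 + 192/11) = -72/11, so the B_1-coordinate is (-72/11)/(-18) = 4/11.
[B_1MB_3] = ½·((-7)·(13/11−(-1)) + (-45/11)·(-1−1) + (-3)·(1−(13/11))) = ½·(-168/11 + 90/11 + 6/11) = -36/11, so the B_2-coordinate is 2/11.
[B_1B_2M] = ½·((-7)·(7−(13/11)) + (-1)·(13/11−1) + (-45/11)·(1−7)) = ½·(-448/11 − 2/11 + 270/11) = -90/11, so the B_3-coordinate is 5/11.
Check: 4/11 + 2/11 + 5/11 = 1.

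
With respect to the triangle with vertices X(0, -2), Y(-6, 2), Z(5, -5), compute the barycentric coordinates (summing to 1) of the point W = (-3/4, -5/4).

Signed area of the reference triangle: [XYZ] = ½·(0·(2−(-5)) + (-6)·(-5−(-2)) + 5·(-2−2)) = ½·(0 + 18 − 20) = -1.
[WYZ] = ½·((-3/4)·(2−(-5)) + (-6)·(-5−(-5/4)) + 5·(-5/4−2)) = ½·(-21/4 + 45/2 − 65/4) = 1/2, so the X-coordinate is (1/2)/(-1) = -1/2.
[XWZ] = ½·(0·(-5/4−(-5)) + (-3/4)·(-5−(-2)) + 5·(-2−(-5/4))) = ½·(0 + 9/4 − 15/4) = -3/4, so the Y-coordinate is 3/4.
[XYW] = ½·(0·(2−(-5/4)) + (-6)·(-5/4−(-2)) + (-3/4)·(-2−2)) = ½·(0 − 9/2 + 3) = -3/4, so the Z-coordinate is 3/4.
Check: -1/2 + 3/4 + 3/4 = 1.

(-1/2, 3/4, 3/4)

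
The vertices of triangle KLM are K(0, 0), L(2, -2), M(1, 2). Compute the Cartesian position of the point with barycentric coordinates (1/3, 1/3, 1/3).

(1, 0)

N = (1/3)·K + (1/3)·L + (1/3)·M.
x-coordinate: (1/3)·0 + (1/3)·2 + (1/3)·1 = 1.
y-coordinate: (1/3)·0 + (1/3)·(-2) + (1/3)·2 = 0.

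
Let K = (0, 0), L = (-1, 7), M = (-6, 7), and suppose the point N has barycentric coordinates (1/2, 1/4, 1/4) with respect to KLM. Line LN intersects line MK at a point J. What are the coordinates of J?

Line LN meets MK where the L-coordinate vanishes; zeroing N's L-weight and renormalizing leaves M, K-weights 1/4 : 1/2 → (1/3, 2/3).
So J = (1/3)·M + (2/3)·K = (-2, 7/3).

(-2, 7/3)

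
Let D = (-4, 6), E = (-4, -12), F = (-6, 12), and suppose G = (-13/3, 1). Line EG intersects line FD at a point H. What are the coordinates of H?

(-9/2, 15/2)

Barycentric coordinates of G with respect to DEF: (1/2, 1/3, 1/6).
On side FD the E-coordinate is zero; dropping G's E-weight 1/3 and renormalizing the remaining 1/6 : 1/2 gives weights 1/4, 3/4 on F, D.
H = (1/4)·(-6, 12) + (3/4)·(-4, 6) = (-9/2, 15/2).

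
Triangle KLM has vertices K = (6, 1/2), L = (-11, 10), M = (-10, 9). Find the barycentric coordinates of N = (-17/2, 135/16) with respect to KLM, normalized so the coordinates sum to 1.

(1/8, 1/2, 3/8)

Signed area of the reference triangle: [KLM] = ½·(6·(10−9) + (-11)·(9−(1/2)) + (-10)·(1/2−10)) = ½·(6 − 187/2 + 95) = 15/4.
[NLM] = ½·((-17/2)·(10−9) + (-11)·(9−(135/16)) + (-10)·(135/16−10)) = ½·(-17/2 − 99/16 + 125/8) = 15/32, so the K-coordinate is (15/32)/(15/4) = 1/8.
[KNM] = ½·(6·(135/16−9) + (-17/2)·(9−(1/2)) + (-10)·(1/2−(135/16))) = ½·(-27/8 − 289/4 + 635/8) = 15/8, so the L-coordinate is 1/2.
[KLN] = ½·(6·(10−(135/16)) + (-11)·(135/16−(1/2)) + (-17/2)·(1/2−10)) = ½·(75/8 − 1397/16 + 323/4) = 45/32, so the M-coordinate is 3/8.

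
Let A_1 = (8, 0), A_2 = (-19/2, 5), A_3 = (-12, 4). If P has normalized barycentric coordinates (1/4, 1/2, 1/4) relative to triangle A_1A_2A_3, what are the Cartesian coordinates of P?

(-23/4, 7/2)

P = (1/4)·A_1 + (1/2)·A_2 + (1/4)·A_3.
x-coordinate: (1/4)·8 + (1/2)·(-19/2) + (1/4)·(-12) = -23/4.
y-coordinate: (1/4)·0 + (1/2)·5 + (1/4)·4 = 7/2.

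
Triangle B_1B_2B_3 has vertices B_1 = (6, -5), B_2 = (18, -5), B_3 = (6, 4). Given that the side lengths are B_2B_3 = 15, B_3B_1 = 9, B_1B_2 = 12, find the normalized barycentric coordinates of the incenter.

(5/12, 1/4, 1/3)

The incenter has barycentric coordinates proportional to the opposite side lengths: (15 : 9 : 12).
Normalizing by 15+9+12 = 36 gives (5/12, 1/4, 1/3).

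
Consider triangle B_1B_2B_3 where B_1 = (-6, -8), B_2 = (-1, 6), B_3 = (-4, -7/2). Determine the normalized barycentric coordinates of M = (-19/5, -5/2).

(1/5, 1/5, 3/5)

Signed area of the reference triangle: [B_1B_2B_3] = ½·((-6)·(6−(-7/2)) + (-1)·(-7/2−(-8)) + (-4)·(-8−6)) = ½·(-57 − 9/2 + 56) = -11/4.
[MB_2B_3] = ½·((-19/5)·(6−(-7/2)) + (-1)·(-7/2−(-5/2)) + (-4)·(-5/2−6)) = ½·(-361/10 + 1 + 34) = -11/20, so the B_1-coordinate is (-11/20)/(-11/4) = 1/5.
[B_1MB_3] = ½·((-6)·(-5/2−(-7/2)) + (-19/5)·(-7/2−(-8)) + (-4)·(-8−(-5/2))) = ½·(-6 − 171/10 + 22) = -11/20, so the B_2-coordinate is 1/5.
[B_1B_2M] = ½·((-6)·(6−(-5/2)) + (-1)·(-5/2−(-8)) + (-19/5)·(-8−6)) = ½·(-51 − 11/2 + 266/5) = -33/20, so the B_3-coordinate is 3/5.
Check: 1/5 + 1/5 + 3/5 = 1.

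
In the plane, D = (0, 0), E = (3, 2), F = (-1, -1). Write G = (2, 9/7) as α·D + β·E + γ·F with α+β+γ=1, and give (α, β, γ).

Signed area of the reference triangle: [DEF] = ½·(0·(2−(-1)) + 3·(-1−0) + (-1)·(0−2)) = ½·(0 − 3 + 2) = -1/2.
[GEF] = ½·(2·(2−(-1)) + 3·(-1−(9/7)) + (-1)·(9/7−2)) = ½·(6 − 48/7 + 5/7) = -1/14, so the D-coordinate is (-1/14)/(-1/2) = 1/7.
[DGF] = ½·(0·(9/7−(-1)) + 2·(-1−0) + (-1)·(0−(9/7))) = ½·(0 − 2 + 9/7) = -5/14, so the E-coordinate is 5/7.
[DEG] = ½·(0·(2−(9/7)) + 3·(9/7−0) + 2·(0−2)) = ½·(0 + 27/7 − 4) = -1/14, so the F-coordinate is 1/7.

(1/7, 5/7, 1/7)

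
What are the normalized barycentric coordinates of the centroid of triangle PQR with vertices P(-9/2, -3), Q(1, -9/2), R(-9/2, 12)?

(1/3, 1/3, 1/3)

The centroid is the average of the vertices, so each weight is 1/3.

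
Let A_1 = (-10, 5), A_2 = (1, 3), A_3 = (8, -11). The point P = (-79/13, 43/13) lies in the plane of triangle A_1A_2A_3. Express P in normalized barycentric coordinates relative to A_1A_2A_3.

(9/13, 3/13, 1/13)

Signed area of the reference triangle: [A_1A_2A_3] = ½·((-10)·(3−(-11)) + 1·(-11−5) + 8·(5−3)) = ½·(-140 − 16 + 16) = -70.
[PA_2A_3] = ½·((-79/13)·(3−(-11)) + 1·(-11−(43/13)) + 8·(43/13−3)) = ½·(-1106/13 − 186/13 + 32/13) = -630/13, so the A_1-coordinate is (-630/13)/(-70) = 9/13.
[A_1PA_3] = ½·((-10)·(43/13−(-11)) + (-79/13)·(-11−5) + 8·(5−(43/13))) = ½·(-1860/13 + 1264/13 + 176/13) = -210/13, so the A_2-coordinate is 3/13.
[A_1A_2P] = ½·((-10)·(3−(43/13)) + 1·(43/13−5) + (-79/13)·(5−3)) = ½·(40/13 − 22/13 − 158/13) = -70/13, so the A_3-coordinate is 1/13.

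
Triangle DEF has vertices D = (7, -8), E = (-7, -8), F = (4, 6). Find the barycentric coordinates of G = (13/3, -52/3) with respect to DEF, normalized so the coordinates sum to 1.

Signed area of the reference triangle: [DEF] = ½·(7·(-8−6) + (-7)·(6−(-8)) + 4·(-8−(-8))) = ½·(-98 − 98 + 0) = -98.
[GEF] = ½·((13/3)·(-8−6) + (-7)·(6−(-52/3)) + 4·(-52/3−(-8))) = ½·(-182/3 − 490/3 − 112/3) = -392/3, so the D-coordinate is (-392/3)/(-98) = 4/3.
[DGF] = ½·(7·(-52/3−6) + (13/3)·(6−(-8)) + 4·(-8−(-52/3))) = ½·(-490/3 + 182/3 + 112/3) = -98/3, so the E-coordinate is 1/3.
[DEG] = ½·(7·(-8−(-52/3)) + (-7)·(-52/3−(-8)) + (13/3)·(-8−(-8))) = ½·(196/3 + 196/3 + 0) = 196/3, so the F-coordinate is -2/3.

(4/3, 1/3, -2/3)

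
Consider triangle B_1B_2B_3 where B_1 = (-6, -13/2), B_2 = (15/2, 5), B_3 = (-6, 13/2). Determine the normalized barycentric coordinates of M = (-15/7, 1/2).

(3/7, 2/7, 2/7)

Signed area of the reference triangle: [B_1B_2B_3] = ½·((-6)·(5−(13/2)) + (15/2)·(13/2−(-13/2)) + (-6)·(-13/2−5)) = ½·(9 + 195/2 + 69) = 351/4.
[MB_2B_3] = ½·((-15/7)·(5−(13/2)) + (15/2)·(13/2−(1/2)) + (-6)·(1/2−5)) = ½·(45/14 + 45 + 27) = 1053/28, so the B_1-coordinate is (1053/28)/(351/4) = 3/7.
[B_1MB_3] = ½·((-6)·(1/2−(13/2)) + (-15/7)·(13/2−(-13/2)) + (-6)·(-13/2−(1/2))) = ½·(36 − 195/7 + 42) = 351/14, so the B_2-coordinate is 2/7.
[B_1B_2M] = ½·((-6)·(5−(1/2)) + (15/2)·(1/2−(-13/2)) + (-15/7)·(-13/2−5)) = ½·(-27 + 105/2 + 345/14) = 351/14, so the B_3-coordinate is 2/7.
Check: 3/7 + 2/7 + 2/7 = 1.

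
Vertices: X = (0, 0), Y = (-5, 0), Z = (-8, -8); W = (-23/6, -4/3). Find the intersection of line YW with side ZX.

(-8/3, -8/3)

Barycentric coordinates of W with respect to XYZ: (1/3, 1/2, 1/6).
On side ZX the Y-coordinate is zero; dropping W's Y-weight 1/2 and renormalizing the remaining 1/6 : 1/3 gives weights 1/3, 2/3 on Z, X.
V = (1/3)·(-8, -8) + (2/3)·(0, 0) = (-8/3, -8/3).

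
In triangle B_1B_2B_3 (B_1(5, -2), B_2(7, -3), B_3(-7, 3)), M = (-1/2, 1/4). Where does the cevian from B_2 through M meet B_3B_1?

(-3, 4/3)

Barycentric coordinates of M with respect to B_1B_2B_3: (1/4, 1/4, 1/2).
On side B_3B_1 the B_2-coordinate is zero; dropping M's B_2-weight 1/4 and renormalizing the remaining 1/2 : 1/4 gives weights 2/3, 1/3 on B_3, B_1.
N = (2/3)·(-7, 3) + (1/3)·(5, -2) = (-3, 4/3).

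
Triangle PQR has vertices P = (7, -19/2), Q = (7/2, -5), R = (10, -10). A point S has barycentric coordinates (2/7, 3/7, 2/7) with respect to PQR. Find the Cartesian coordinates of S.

(89/14, -54/7)

S = (2/7)·P + (3/7)·Q + (2/7)·R.
x-coordinate: (2/7)·7 + (3/7)·(7/2) + (2/7)·10 = 89/14.
y-coordinate: (2/7)·(-19/2) + (3/7)·(-5) + (2/7)·(-10) = -54/7.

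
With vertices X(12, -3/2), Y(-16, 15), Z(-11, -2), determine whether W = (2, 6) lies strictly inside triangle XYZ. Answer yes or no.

Barycentric coordinates of W: (522/787, 355/787, -90/787).
The three coordinates are positive, positive, negative; a point is interior exactly when all three are positive.

no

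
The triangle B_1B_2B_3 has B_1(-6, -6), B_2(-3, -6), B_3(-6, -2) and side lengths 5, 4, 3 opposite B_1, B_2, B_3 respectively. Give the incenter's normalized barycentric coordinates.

The incenter has barycentric coordinates proportional to the opposite side lengths: (5 : 4 : 3).
Normalizing by 5+4+3 = 12 gives (5/12, 1/3, 1/4).

(5/12, 1/3, 1/4)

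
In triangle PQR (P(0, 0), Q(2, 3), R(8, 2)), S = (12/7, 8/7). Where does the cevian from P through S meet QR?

Barycentric coordinates of S with respect to PQR: (4/7, 2/7, 1/7).
On side QR the P-coordinate is zero; dropping S's P-weight 4/7 and renormalizing the remaining 2/7 : 1/7 gives weights 2/3, 1/3 on Q, R.
T = (2/3)·(2, 3) + (1/3)·(8, 2) = (4, 8/3).

(4, 8/3)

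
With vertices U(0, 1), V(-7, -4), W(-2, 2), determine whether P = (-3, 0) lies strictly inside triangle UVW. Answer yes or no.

Barycentric coordinates of P: (4/17, 5/17, 8/17).
The three coordinates are positive, positive, positive; a point is interior exactly when all three are positive.

yes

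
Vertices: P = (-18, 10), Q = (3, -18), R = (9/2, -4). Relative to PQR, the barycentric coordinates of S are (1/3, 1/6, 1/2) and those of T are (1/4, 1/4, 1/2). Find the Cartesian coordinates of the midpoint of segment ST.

Barycentric coordinates of the midpoint are the average: (7/24, 5/24, 1/2).
Converting: (7/24)·P + (5/24)·Q + (1/2)·R = (-19/8, -17/6).

(-19/8, -17/6)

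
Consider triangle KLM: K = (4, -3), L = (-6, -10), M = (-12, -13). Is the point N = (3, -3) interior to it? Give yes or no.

Barycentric coordinates of N: (5/4, -5/6, 7/12).
The three coordinates are positive, negative, positive; a point is interior exactly when all three are positive.

no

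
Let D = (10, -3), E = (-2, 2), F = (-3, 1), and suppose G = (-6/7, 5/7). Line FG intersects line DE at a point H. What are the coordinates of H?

Barycentric coordinates of G with respect to DEF: (1/7, 2/7, 4/7).
On side DE the F-coordinate is zero; dropping G's F-weight 4/7 and renormalizing the remaining 1/7 : 2/7 gives weights 1/3, 2/3 on D, E.
H = (1/3)·(10, -3) + (2/3)·(-2, 2) = (2, 1/3).

(2, 1/3)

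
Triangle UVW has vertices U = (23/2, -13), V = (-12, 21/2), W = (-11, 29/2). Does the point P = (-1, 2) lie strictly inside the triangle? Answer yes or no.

yes

Barycentric coordinates of P: (21/47, 5/94, 1/2).
The three coordinates are positive, positive, positive; a point is interior exactly when all three are positive.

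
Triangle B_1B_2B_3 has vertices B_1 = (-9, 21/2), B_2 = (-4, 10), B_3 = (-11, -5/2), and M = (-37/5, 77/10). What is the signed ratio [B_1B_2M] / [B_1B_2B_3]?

1/5

[B_1B_2B_3] = ½·((-9)·(10−(-5/2)) + (-4)·(-5/2−(21/2)) + (-11)·(21/2−10)) = ½·(-225/2 + 52 − 11/2) = -33.
[B_1B_2M] = ½·((-9)·(10−(77/10)) + (-4)·(77/10−(21/2)) + (-37/5)·(21/2−10)) = ½·(-207/10 + 56/5 − 37/10) = -33/5, so the ratio is (-33/5)/(-33) = 1/5.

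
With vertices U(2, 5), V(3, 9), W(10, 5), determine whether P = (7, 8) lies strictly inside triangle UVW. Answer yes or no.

no

Barycentric coordinates of P: (-9/32, 3/4, 17/32).
The three coordinates are negative, positive, positive; a point is interior exactly when all three are positive.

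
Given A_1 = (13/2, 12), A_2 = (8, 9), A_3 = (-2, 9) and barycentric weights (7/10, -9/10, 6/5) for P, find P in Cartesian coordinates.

P = (7/10)·A_1 + (-9/10)·A_2 + (6/5)·A_3.
x-coordinate: (7/10)·(13/2) + (-9/10)·8 + (6/5)·(-2) = -101/20.
y-coordinate: (7/10)·12 + (-9/10)·9 + (6/5)·9 = 111/10.

(-101/20, 111/10)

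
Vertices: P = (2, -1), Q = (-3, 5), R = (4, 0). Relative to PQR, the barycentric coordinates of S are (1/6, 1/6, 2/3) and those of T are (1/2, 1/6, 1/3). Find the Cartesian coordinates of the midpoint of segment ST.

Barycentric coordinates of the midpoint are the average: (1/3, 1/6, 1/2).
Converting: (1/3)·P + (1/6)·Q + (1/2)·R = (13/6, 1/2).

(13/6, 1/2)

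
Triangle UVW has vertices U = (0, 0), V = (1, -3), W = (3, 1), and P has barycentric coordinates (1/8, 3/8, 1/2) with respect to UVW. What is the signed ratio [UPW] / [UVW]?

3/8

The signed ratio [UPW]/[UVW] equals the barycentric coordinate of P at vertex V, which is 3/8.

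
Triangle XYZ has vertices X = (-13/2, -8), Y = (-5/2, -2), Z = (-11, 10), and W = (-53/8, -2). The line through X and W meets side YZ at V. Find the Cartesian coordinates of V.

(-27/4, 4)

Barycentric coordinates of W with respect to XYZ: (1/2, 1/4, 1/4).
On side YZ the X-coordinate is zero; dropping W's X-weight 1/2 and renormalizing the remaining 1/4 : 1/4 gives weights 1/2, 1/2 on Y, Z.
V = (1/2)·(-5/2, -2) + (1/2)·(-11, 10) = (-27/4, 4).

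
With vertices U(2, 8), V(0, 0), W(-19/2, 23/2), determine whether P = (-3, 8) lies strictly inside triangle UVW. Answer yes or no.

Barycentric coordinates of P: (83/198, 35/198, 40/99).
The three coordinates are positive, positive, positive; a point is interior exactly when all three are positive.

yes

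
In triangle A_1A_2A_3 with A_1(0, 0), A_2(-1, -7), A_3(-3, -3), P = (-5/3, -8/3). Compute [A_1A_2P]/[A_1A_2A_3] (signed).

[A_1A_2A_3] = ½·(0·(-7−(-3)) + (-1)·(-3−0) + (-3)·(0−(-7))) = ½·(0 + 3 − 21) = -9.
[A_1A_2P] = ½·(0·(-7−(-8/3)) + (-1)·(-8/3−0) + (-5/3)·(0−(-7))) = ½·(0 + 8/3 − 35/3) = -9/2, so the ratio is (-9/2)/(-9) = 1/2.

1/2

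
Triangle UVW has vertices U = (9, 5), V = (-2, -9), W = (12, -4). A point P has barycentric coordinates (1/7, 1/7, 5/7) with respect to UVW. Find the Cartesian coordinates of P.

(67/7, -24/7)

P = (1/7)·U + (1/7)·V + (5/7)·W.
x-coordinate: (1/7)·9 + (1/7)·(-2) + (5/7)·12 = 67/7.
y-coordinate: (1/7)·5 + (1/7)·(-9) + (5/7)·(-4) = -24/7.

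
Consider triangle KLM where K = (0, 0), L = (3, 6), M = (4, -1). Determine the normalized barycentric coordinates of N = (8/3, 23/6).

(1/6, 2/3, 1/6)

Signed area of the reference triangle: [KLM] = ½·(0·(6−(-1)) + 3·(-1−0) + 4·(0−6)) = ½·(0 − 3 − 24) = -27/2.
[NLM] = ½·((8/3)·(6−(-1)) + 3·(-1−(23/6)) + 4·(23/6−6)) = ½·(56/3 − 29/2 − 26/3) = -9/4, so the K-coordinate is (-9/4)/(-27/2) = 1/6.
[KNM] = ½·(0·(23/6−(-1)) + (8/3)·(-1−0) + 4·(0−(23/6))) = ½·(0 − 8/3 − 46/3) = -9, so the L-coordinate is 2/3.
[KLN] = ½·(0·(6−(23/6)) + 3·(23/6−0) + (8/3)·(0−6)) = ½·(0 + 23/2 − 16) = -9/4, so the M-coordinate is 1/6.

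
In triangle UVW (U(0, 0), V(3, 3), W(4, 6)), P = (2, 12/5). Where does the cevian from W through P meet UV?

Barycentric coordinates of P with respect to UVW: (2/5, 2/5, 1/5).
On side UV the W-coordinate is zero; dropping P's W-weight 1/5 and renormalizing the remaining 2/5 : 2/5 gives weights 1/2, 1/2 on U, V.
Q = (1/2)·(0, 0) + (1/2)·(3, 3) = (3/2, 3/2).

(3/2, 3/2)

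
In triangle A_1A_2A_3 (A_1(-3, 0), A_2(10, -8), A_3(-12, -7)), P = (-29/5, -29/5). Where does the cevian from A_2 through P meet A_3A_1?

Barycentric coordinates of P with respect to A_1A_2A_3: (1/5, 1/5, 3/5).
On side A_3A_1 the A_2-coordinate is zero; dropping P's A_2-weight 1/5 and renormalizing the remaining 3/5 : 1/5 gives weights 3/4, 1/4 on A_3, A_1.
Q = (3/4)·(-12, -7) + (1/4)·(-3, 0) = (-39/4, -21/4).

(-39/4, -21/4)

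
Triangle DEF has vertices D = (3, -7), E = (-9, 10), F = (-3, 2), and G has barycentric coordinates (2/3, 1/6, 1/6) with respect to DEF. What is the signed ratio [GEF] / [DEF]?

The signed ratio [GEF]/[DEF] equals the barycentric coordinate of G at vertex D, which is 2/3.

2/3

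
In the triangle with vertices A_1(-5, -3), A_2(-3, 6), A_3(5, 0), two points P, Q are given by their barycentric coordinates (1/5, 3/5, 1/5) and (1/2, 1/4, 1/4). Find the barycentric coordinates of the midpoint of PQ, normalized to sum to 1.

Since both coordinate triples sum to 1, the midpoint's barycentrics are the componentwise average.
(1/5+1/2)/2 = 7/20; similarly 17/40 and 9/40.

(7/20, 17/40, 9/40)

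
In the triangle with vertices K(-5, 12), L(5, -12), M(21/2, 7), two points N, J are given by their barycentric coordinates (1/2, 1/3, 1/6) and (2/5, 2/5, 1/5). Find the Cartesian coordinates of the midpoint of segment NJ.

(181/120, 137/60)

Barycentric coordinates of the midpoint are the average: (9/20, 11/30, 11/60).
Converting: (9/20)·K + (11/30)·L + (11/60)·M = (181/120, 137/60).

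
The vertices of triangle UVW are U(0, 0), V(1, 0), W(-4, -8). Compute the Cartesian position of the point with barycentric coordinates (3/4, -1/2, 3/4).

(-7/2, -6)

P = (3/4)·U + (-1/2)·V + (3/4)·W.
x-coordinate: (3/4)·0 + (-1/2)·1 + (3/4)·(-4) = -7/2.
y-coordinate: (3/4)·0 + (-1/2)·0 + (3/4)·(-8) = -6.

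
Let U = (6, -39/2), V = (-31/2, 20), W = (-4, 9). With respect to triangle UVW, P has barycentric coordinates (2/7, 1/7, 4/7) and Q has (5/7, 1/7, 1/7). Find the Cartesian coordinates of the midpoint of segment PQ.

(-9/14, -103/28)

Barycentric coordinates of the midpoint are the average: (1/2, 1/7, 5/14).
Converting: (1/2)·U + (1/7)·V + (5/14)·W = (-9/14, -103/28).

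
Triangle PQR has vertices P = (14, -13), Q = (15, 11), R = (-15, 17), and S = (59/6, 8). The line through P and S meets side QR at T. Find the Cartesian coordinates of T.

Barycentric coordinates of S with respect to PQR: (1/6, 2/3, 1/6).
On side QR the P-coordinate is zero; dropping S's P-weight 1/6 and renormalizing the remaining 2/3 : 1/6 gives weights 4/5, 1/5 on Q, R.
T = (4/5)·(15, 11) + (1/5)·(-15, 17) = (9, 61/5).

(9, 61/5)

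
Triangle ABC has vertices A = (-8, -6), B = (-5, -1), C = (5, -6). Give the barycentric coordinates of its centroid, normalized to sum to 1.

The centroid is the average of the vertices, so each weight is 1/3.

(1/3, 1/3, 1/3)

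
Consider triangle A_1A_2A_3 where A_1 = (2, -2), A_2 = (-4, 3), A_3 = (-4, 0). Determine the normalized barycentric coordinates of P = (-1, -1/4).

(1/2, 1/4, 1/4)

Signed area of the reference triangle: [A_1A_2A_3] = ½·(2·(3−0) + (-4)·(0−(-2)) + (-4)·(-2−3)) = ½·(6 − 8 + 20) = 9.
[PA_2A_3] = ½·((-1)·(3−0) + (-4)·(0−(-1/4)) + (-4)·(-1/4−3)) = ½·(-3 − 1 + 13) = 9/2, so the A_1-coordinate is (9/2)/9 = 1/2.
[A_1PA_3] = ½·(2·(-1/4−0) + (-1)·(0−(-2)) + (-4)·(-2−(-1/4))) = ½·(-1/2 − 2 + 7) = 9/4, so the A_2-coordinate is 1/4.
[A_1A_2P] = ½·(2·(3−(-1/4)) + (-4)·(-1/4−(-2)) + (-1)·(-2−3)) = ½·(13/2 − 7 + 5) = 9/4, so the A_3-coordinate is 1/4.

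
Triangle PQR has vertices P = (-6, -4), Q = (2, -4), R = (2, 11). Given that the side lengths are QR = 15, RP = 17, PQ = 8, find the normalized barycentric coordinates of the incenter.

(3/8, 17/40, 1/5)

The incenter has barycentric coordinates proportional to the opposite side lengths: (15 : 17 : 8).
Normalizing by 15+17+8 = 40 gives (3/8, 17/40, 1/5).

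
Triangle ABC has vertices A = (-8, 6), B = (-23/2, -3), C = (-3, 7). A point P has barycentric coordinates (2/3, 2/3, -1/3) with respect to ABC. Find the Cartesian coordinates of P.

P = (2/3)·A + (2/3)·B + (-1/3)·C.
x-coordinate: (2/3)·(-8) + (2/3)·(-23/2) + (-1/3)·(-3) = -12.
y-coordinate: (2/3)·6 + (2/3)·(-3) + (-1/3)·7 = -1/3.

(-12, -1/3)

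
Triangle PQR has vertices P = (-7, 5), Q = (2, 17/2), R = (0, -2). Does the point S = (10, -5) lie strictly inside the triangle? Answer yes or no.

Barycentric coordinates of S: (-222/175, 14/25, 299/175).
The three coordinates are negative, positive, positive; a point is interior exactly when all three are positive.

no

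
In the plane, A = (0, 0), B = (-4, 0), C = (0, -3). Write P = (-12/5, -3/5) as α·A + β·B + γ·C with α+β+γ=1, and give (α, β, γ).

Signed area of the reference triangle: [ABC] = ½·(0·(0−(-3)) + (-4)·(-3−0) + 0·(0−0)) = ½·(0 + 12 + 0) = 6.
[PBC] = ½·((-12/5)·(0−(-3)) + (-4)·(-3−(-3/5)) + 0·(-3/5−0)) = ½·(-36/5 + 48/5 + 0) = 6/5, so the A-coordinate is (6/5)/6 = 1/5.
[APC] = ½·(0·(-3/5−(-3)) + (-12/5)·(-3−0) + 0·(0−(-3/5))) = ½·(0 + 36/5 + 0) = 18/5, so the B-coordinate is 3/5.
[ABP] = ½·(0·(0−(-3/5)) + (-4)·(-3/5−0) + (-12/5)·(0−0)) = ½·(0 + 12/5 + 0) = 6/5, so the C-coordinate is 1/5.

(1/5, 3/5, 1/5)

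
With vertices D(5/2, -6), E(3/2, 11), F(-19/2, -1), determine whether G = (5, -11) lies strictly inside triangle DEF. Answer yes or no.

Barycentric coordinates of G: (284/199, -95/398, -75/398).
The three coordinates are positive, negative, negative; a point is interior exactly when all three are positive.

no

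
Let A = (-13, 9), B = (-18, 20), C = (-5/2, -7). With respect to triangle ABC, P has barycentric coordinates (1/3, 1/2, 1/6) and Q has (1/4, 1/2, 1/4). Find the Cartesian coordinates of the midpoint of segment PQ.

(-213/16, 67/6)

Barycentric coordinates of the midpoint are the average: (7/24, 1/2, 5/24).
Converting: (7/24)·A + (1/2)·B + (5/24)·C = (-213/16, 67/6).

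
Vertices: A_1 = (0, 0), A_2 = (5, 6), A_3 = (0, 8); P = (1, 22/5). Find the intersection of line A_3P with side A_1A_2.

Barycentric coordinates of P with respect to A_1A_2A_3: (2/5, 1/5, 2/5).
On side A_1A_2 the A_3-coordinate is zero; dropping P's A_3-weight 2/5 and renormalizing the remaining 2/5 : 1/5 gives weights 2/3, 1/3 on A_1, A_2.
Q = (2/3)·(0, 0) + (1/3)·(5, 6) = (5/3, 2).

(5/3, 2)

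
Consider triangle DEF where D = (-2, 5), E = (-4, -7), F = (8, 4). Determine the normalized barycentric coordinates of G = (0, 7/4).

Signed area of the reference triangle: [DEF] = ½·((-2)·(-7−4) + (-4)·(4−5) + 8·(5−(-7))) = ½·(22 + 4 + 96) = 61.
[GEF] = ½·(0·(-7−4) + (-4)·(4−(7/4)) + 8·(7/4−(-7))) = ½·(0 − 9 + 70) = 61/2, so the D-coordinate is (61/2)/61 = 1/2.
[DGF] = ½·((-2)·(7/4−4) + 0·(4−5) + 8·(5−(7/4))) = ½·(9/2 + 0 + 26) = 61/4, so the E-coordinate is 1/4.
[DEG] = ½·((-2)·(-7−(7/4)) + (-4)·(7/4−5) + 0·(5−(-7))) = ½·(35/2 + 13 + 0) = 61/4, so the F-coordinate is 1/4.
Check: 1/2 + 1/4 + 1/4 = 1.

(1/2, 1/4, 1/4)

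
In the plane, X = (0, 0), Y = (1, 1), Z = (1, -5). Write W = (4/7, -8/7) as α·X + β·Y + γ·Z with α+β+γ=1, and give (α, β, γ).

(3/7, 2/7, 2/7)

Signed area of the reference triangle: [XYZ] = ½·(0·(1−(-5)) + 1·(-5−0) + 1·(0−1)) = ½·(0 − 5 − 1) = -3.
[WYZ] = ½·((4/7)·(1−(-5)) + 1·(-5−(-8/7)) + 1·(-8/7−1)) = ½·(24/7 − 27/7 − 15/7) = -9/7, so the X-coordinate is (-9/7)/(-3) = 3/7.
[XWZ] = ½·(0·(-8/7−(-5)) + (4/7)·(-5−0) + 1·(0−(-8/7))) = ½·(0 − 20/7 + 8/7) = -6/7, so the Y-coordinate is 2/7.
[XYW] = ½·(0·(1−(-8/7)) + 1·(-8/7−0) + (4/7)·(0−1)) = ½·(0 − 8/7 − 4/7) = -6/7, so the Z-coordinate is 2/7.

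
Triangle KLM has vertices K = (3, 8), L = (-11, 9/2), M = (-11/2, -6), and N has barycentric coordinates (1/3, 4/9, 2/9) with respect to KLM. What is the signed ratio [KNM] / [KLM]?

4/9

The signed ratio [KNM]/[KLM] equals the barycentric coordinate of N at vertex L, which is 4/9.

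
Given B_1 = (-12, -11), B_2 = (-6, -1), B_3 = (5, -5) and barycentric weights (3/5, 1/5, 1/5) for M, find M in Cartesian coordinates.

(-37/5, -39/5)

M = (3/5)·B_1 + (1/5)·B_2 + (1/5)·B_3.
x-coordinate: (3/5)·(-12) + (1/5)·(-6) + (1/5)·5 = -37/5.
y-coordinate: (3/5)·(-11) + (1/5)·(-1) + (1/5)·(-5) = -39/5.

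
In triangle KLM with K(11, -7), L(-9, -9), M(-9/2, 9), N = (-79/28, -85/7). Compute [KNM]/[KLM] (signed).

6/7

[KLM] = ½·(11·(-9−9) + (-9)·(9−(-7)) + (-9/2)·(-7−(-9))) = ½·(-198 − 144 − 9) = -351/2.
[KNM] = ½·(11·(-85/7−9) + (-79/28)·(9−(-7)) + (-9/2)·(-7−(-85/7))) = ½·(-1628/7 − 316/7 − 162/7) = -1053/7, so the ratio is (-1053/7)/(-351/2) = 6/7.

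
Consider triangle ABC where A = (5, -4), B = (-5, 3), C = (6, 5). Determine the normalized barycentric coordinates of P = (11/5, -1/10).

Signed area of the reference triangle: [ABC] = ½·(5·(3−5) + (-5)·(5−(-4)) + 6·(-4−3)) = ½·(-10 − 45 − 42) = -97/2.
[PBC] = ½·((11/5)·(3−5) + (-5)·(5−(-1/10)) + 6·(-1/10−3)) = ½·(-22/5 − 51/2 − 93/5) = -97/4, so the A-coordinate is (-97/4)/(-97/2) = 1/2.
[APC] = ½·(5·(-1/10−5) + (11/5)·(5−(-4)) + 6·(-4−(-1/10))) = ½·(-51/2 + 99/5 − 117/5) = -291/20, so the B-coordinate is 3/10.
[ABP] = ½·(5·(3−(-1/10)) + (-5)·(-1/10−(-4)) + (11/5)·(-4−3)) = ½·(31/2 − 39/2 − 77/5) = -97/10, so the C-coordinate is 1/5.
Check: 1/2 + 3/10 + 1/5 = 1.

(1/2, 3/10, 1/5)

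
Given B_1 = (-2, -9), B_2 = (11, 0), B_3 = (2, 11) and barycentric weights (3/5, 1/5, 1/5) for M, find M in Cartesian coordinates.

(7/5, -16/5)

M = (3/5)·B_1 + (1/5)·B_2 + (1/5)·B_3.
x-coordinate: (3/5)·(-2) + (1/5)·11 + (1/5)·2 = 7/5.
y-coordinate: (3/5)·(-9) + (1/5)·0 + (1/5)·11 = -16/5.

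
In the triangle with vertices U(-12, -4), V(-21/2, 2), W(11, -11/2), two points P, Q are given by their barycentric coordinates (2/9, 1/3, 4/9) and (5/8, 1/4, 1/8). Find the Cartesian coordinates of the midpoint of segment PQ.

(-361/72, -257/96)

Barycentric coordinates of the midpoint are the average: (61/144, 7/24, 41/144).
Converting: (61/144)·U + (7/24)·V + (41/144)·W = (-361/72, -257/96).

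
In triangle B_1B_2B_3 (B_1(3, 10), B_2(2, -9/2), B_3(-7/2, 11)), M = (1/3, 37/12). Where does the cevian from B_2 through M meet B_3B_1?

(-4/3, 32/3)

Barycentric coordinates of M with respect to B_1B_2B_3: (1/6, 1/2, 1/3).
On side B_3B_1 the B_2-coordinate is zero; dropping M's B_2-weight 1/2 and renormalizing the remaining 1/3 : 1/6 gives weights 2/3, 1/3 on B_3, B_1.
N = (2/3)·(-7/2, 11) + (1/3)·(3, 10) = (-4/3, 32/3).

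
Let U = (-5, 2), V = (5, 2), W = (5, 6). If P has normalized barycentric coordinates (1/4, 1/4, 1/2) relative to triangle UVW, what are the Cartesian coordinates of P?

P = (1/4)·U + (1/4)·V + (1/2)·W.
x-coordinate: (1/4)·(-5) + (1/4)·5 + (1/2)·5 = 5/2.
y-coordinate: (1/4)·2 + (1/4)·2 + (1/2)·6 = 4.

(5/2, 4)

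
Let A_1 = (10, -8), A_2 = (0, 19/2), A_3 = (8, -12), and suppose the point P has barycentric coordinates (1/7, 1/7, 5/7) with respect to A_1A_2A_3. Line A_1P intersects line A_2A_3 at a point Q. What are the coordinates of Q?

(20/3, -101/12)

Line A_1P meets A_2A_3 where the A_1-coordinate vanishes; zeroing P's A_1-weight and renormalizing leaves A_2, A_3-weights 1/7 : 5/7 → (1/6, 5/6).
So Q = (1/6)·A_2 + (5/6)·A_3 = (20/3, -101/12).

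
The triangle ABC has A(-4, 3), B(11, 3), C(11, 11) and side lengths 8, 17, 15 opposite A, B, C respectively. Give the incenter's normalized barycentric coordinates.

The incenter has barycentric coordinates proportional to the opposite side lengths: (8 : 17 : 15).
Normalizing by 8+17+15 = 40 gives (1/5, 17/40, 3/8).

(1/5, 17/40, 3/8)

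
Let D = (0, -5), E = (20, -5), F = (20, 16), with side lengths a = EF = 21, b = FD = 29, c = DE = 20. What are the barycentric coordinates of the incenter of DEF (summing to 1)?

(3/10, 29/70, 2/7)

The incenter has barycentric coordinates proportional to the opposite side lengths: (21 : 29 : 20).
Normalizing by 21+29+20 = 70 gives (3/10, 29/70, 2/7).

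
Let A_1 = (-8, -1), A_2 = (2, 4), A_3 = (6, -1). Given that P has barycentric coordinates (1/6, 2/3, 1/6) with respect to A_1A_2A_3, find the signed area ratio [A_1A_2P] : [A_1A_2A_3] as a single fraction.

1/6

The signed ratio [A_1A_2P]/[A_1A_2A_3] equals the barycentric coordinate of P at vertex A_3, which is 1/6.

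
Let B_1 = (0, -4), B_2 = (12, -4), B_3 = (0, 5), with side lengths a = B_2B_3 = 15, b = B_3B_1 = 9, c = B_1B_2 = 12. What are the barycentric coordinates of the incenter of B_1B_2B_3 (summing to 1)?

The incenter has barycentric coordinates proportional to the opposite side lengths: (15 : 9 : 12).
Normalizing by 15+9+12 = 36 gives (5/12, 1/4, 1/3).

(5/12, 1/4, 1/3)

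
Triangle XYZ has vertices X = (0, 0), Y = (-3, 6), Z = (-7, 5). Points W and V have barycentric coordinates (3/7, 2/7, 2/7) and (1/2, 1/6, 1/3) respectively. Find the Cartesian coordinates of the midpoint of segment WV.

Barycentric coordinates of the midpoint are the average: (13/28, 19/84, 13/42).
Converting: (13/28)·X + (19/84)·Y + (13/42)·Z = (-239/84, 61/21).

(-239/84, 61/21)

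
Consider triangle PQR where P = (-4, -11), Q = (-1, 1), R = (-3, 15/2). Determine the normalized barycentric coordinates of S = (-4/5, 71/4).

(-4/5, 7/10, 11/10)

Signed area of the reference triangle: [PQR] = ½·((-4)·(1−(15/2)) + (-1)·(15/2−(-11)) + (-3)·(-11−1)) = ½·(26 − 37/2 + 36) = 87/4.
[SQR] = ½·((-4/5)·(1−(15/2)) + (-1)·(15/2−(71/4)) + (-3)·(71/4−1)) = ½·(26/5 + 41/4 − 201/4) = -87/5, so the P-coordinate is (-87/5)/(87/4) = -4/5.
[PSR] = ½·((-4)·(71/4−(15/2)) + (-4/5)·(15/2−(-11)) + (-3)·(-11−(71/4))) = ½·(-41 − 74/5 + 345/4) = 609/40, so the Q-coordinate is 7/10.
[PQS] = ½·((-4)·(1−(71/4)) + (-1)·(71/4−(-11)) + (-4/5)·(-11−1)) = ½·(67 − 115/4 + 48/5) = 957/40, so the R-coordinate is 11/10.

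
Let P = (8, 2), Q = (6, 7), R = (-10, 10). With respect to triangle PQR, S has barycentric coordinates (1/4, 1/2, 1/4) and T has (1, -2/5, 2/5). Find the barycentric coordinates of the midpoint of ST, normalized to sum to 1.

(5/8, 1/20, 13/40)

Since both coordinate triples sum to 1, the midpoint's barycentrics are the componentwise average.
(1/4+1)/2 = 5/8; similarly 1/20 and 13/40.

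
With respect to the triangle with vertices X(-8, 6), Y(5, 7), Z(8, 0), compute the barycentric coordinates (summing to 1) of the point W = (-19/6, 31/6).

(2/3, 1/6, 1/6)

Signed area of the reference triangle: [XYZ] = ½·((-8)·(7−0) + 5·(0−6) + 8·(6−7)) = ½·(-56 − 30 − 8) = -47.
[WYZ] = ½·((-19/6)·(7−0) + 5·(0−(31/6)) + 8·(31/6−7)) = ½·(-133/6 − 155/6 − 44/3) = -94/3, so the X-coordinate is (-94/3)/(-47) = 2/3.
[XWZ] = ½·((-8)·(31/6−0) + (-19/6)·(0−6) + 8·(6−(31/6))) = ½·(-124/3 + 19 + 20/3) = -47/6, so the Y-coordinate is 1/6.
[XYW] = ½·((-8)·(7−(31/6)) + 5·(31/6−6) + (-19/6)·(6−7)) = ½·(-44/3 − 25/6 + 19/6) = -47/6, so the Z-coordinate is 1/6.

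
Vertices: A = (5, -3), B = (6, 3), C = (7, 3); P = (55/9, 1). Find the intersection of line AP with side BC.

Barycentric coordinates of P with respect to ABC: (1/3, 2/9, 4/9).
On side BC the A-coordinate is zero; dropping P's A-weight 1/3 and renormalizing the remaining 2/9 : 4/9 gives weights 1/3, 2/3 on B, C.
Q = (1/3)·(6, 3) + (2/3)·(7, 3) = (20/3, 3).

(20/3, 3)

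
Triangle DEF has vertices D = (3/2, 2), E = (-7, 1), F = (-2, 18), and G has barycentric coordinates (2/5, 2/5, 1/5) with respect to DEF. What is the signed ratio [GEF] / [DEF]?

The signed ratio [GEF]/[DEF] equals the barycentric coordinate of G at vertex D, which is 2/5.

2/5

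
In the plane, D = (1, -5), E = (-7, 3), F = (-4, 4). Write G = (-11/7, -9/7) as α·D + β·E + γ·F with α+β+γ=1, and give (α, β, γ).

(4/7, 1/7, 2/7)

Signed area of the reference triangle: [DEF] = ½·(1·(3−4) + (-7)·(4−(-5)) + (-4)·(-5−3)) = ½·(-1 − 63 + 32) = -16.
[GEF] = ½·((-11/7)·(3−4) + (-7)·(4−(-9/7)) + (-4)·(-9/7−3)) = ½·(11/7 − 37 + 120/7) = -64/7, so the D-coordinate is (-64/7)/(-16) = 4/7.
[DGF] = ½·(1·(-9/7−4) + (-11/7)·(4−(-5)) + (-4)·(-5−(-9/7))) = ½·(-37/7 − 99/7 + 104/7) = -16/7, so the E-coordinate is 1/7.
[DEG] = ½·(1·(3−(-9/7)) + (-7)·(-9/7−(-5)) + (-11/7)·(-5−3)) = ½·(30/7 − 26 + 88/7) = -32/7, so the F-coordinate is 2/7.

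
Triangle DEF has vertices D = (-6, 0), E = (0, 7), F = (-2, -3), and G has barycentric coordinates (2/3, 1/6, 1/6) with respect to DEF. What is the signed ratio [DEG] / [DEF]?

The signed ratio [DEG]/[DEF] equals the barycentric coordinate of G at vertex F, which is 1/6.

1/6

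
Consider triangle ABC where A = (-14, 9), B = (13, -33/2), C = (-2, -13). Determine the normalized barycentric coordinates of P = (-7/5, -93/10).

Signed area of the reference triangle: [ABC] = ½·((-14)·(-33/2−(-13)) + 13·(-13−9) + (-2)·(9−(-33/2))) = ½·(49 − 286 − 51) = -144.
[PBC] = ½·((-7/5)·(-33/2−(-13)) + 13·(-13−(-93/10)) + (-2)·(-93/10−(-33/2))) = ½·(49/10 − 481/10 − 72/5) = -144/5, so the A-coordinate is (-144/5)/(-144) = 1/5.
[APC] = ½·((-14)·(-93/10−(-13)) + (-7/5)·(-13−9) + (-2)·(9−(-93/10))) = ½·(-259/5 + 154/5 − 183/5) = -144/5, so the B-coordinate is 1/5.
[ABP] = ½·((-14)·(-33/2−(-93/10)) + 13·(-93/10−9) + (-7/5)·(9−(-33/2))) = ½·(504/5 − 2379/10 − 357/10) = -432/5, so the C-coordinate is 3/5.
Check: 1/5 + 1/5 + 3/5 = 1.

(1/5, 1/5, 3/5)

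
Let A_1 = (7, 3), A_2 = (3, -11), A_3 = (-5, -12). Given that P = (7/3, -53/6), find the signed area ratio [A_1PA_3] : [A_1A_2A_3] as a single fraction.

[A_1A_2A_3] = ½·(7·(-11−(-12)) + 3·(-12−3) + (-5)·(3−(-11))) = ½·(7 − 45 − 70) = -54.
[A_1PA_3] = ½·(7·(-53/6−(-12)) + (7/3)·(-12−3) + (-5)·(3−(-53/6))) = ½·(133/6 − 35 − 355/6) = -36, so the ratio is (-36)/(-54) = 2/3.

2/3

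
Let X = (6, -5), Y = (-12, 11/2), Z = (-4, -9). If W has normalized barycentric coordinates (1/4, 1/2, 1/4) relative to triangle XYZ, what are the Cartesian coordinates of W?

W = (1/4)·X + (1/2)·Y + (1/4)·Z.
x-coordinate: (1/4)·6 + (1/2)·(-12) + (1/4)·(-4) = -11/2.
y-coordinate: (1/4)·(-5) + (1/2)·(11/2) + (1/4)·(-9) = -3/4.

(-11/2, -3/4)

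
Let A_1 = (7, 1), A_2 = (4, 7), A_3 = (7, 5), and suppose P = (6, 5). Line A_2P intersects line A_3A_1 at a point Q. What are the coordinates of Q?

(7, 4)

Barycentric coordinates of P with respect to A_1A_2A_3: (1/6, 1/3, 1/2).
On side A_3A_1 the A_2-coordinate is zero; dropping P's A_2-weight 1/3 and renormalizing the remaining 1/2 : 1/6 gives weights 3/4, 1/4 on A_3, A_1.
Q = (3/4)·(7, 5) + (1/4)·(7, 1) = (7, 4).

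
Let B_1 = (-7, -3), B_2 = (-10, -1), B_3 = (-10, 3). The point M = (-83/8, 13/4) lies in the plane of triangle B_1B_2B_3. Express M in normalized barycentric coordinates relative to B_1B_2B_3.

Signed area of the reference triangle: [B_1B_2B_3] = ½·((-7)·(-1−3) + (-10)·(3−(-3)) + (-10)·(-3−(-1))) = ½·(28 − 60 + 20) = -6.
[MB_2B_3] = ½·((-83/8)·(-1−3) + (-10)·(3−(13/4)) + (-10)·(13/4−(-1))) = ½·(83/2 + 5/2 − 85/2) = 3/4, so the B_1-coordinate is (3/4)/(-6) = -1/8.
[B_1MB_3] = ½·((-7)·(13/4−3) + (-83/8)·(3−(-3)) + (-10)·(-3−(13/4))) = ½·(-7/4 − 249/4 + 125/2) = -3/4, so the B_2-coordinate is 1/8.
[B_1B_2M] = ½·((-7)·(-1−(13/4)) + (-10)·(13/4−(-3)) + (-83/8)·(-3−(-1))) = ½·(119/4 − 125/2 + 83/4) = -6, so the B_3-coordinate is 1.
Check: -1/8 + 1/8 + 1 = 1.

(-1/8, 1/8, 1)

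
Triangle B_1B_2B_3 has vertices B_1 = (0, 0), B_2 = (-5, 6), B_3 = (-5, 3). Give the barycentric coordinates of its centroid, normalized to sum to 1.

(1/3, 1/3, 1/3)

The centroid is the average of the vertices, so each weight is 1/3.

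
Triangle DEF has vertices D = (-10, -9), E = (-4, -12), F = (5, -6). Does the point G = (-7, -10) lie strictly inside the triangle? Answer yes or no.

Barycentric coordinates of G: (4/7, 8/21, 1/21).
The three coordinates are positive, positive, positive; a point is interior exactly when all three are positive.

yes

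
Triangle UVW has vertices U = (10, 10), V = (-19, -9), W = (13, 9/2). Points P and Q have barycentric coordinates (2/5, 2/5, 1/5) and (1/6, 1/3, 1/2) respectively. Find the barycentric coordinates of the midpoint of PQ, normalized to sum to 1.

Since both coordinate triples sum to 1, the midpoint's barycentrics are the componentwise average.
(2/5+1/6)/2 = 17/60; similarly 11/30 and 7/20.

(17/60, 11/30, 7/20)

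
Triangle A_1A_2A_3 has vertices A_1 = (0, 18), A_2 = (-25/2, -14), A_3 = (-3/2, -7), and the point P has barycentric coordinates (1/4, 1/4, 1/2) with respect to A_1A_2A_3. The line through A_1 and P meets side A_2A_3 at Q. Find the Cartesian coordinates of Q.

(-31/6, -28/3)

Line A_1P meets A_2A_3 where the A_1-coordinate vanishes; zeroing P's A_1-weight and renormalizing leaves A_2, A_3-weights 1/4 : 1/2 → (1/3, 2/3).
So Q = (1/3)·A_2 + (2/3)·A_3 = (-31/6, -28/3).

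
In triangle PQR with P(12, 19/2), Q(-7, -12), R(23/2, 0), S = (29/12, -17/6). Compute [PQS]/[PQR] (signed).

[PQR] = ½·(12·(-12−0) + (-7)·(0−(19/2)) + (23/2)·(19/2−(-12))) = ½·(-144 + 133/2 + 989/4) = 679/8.
[PQS] = ½·(12·(-12−(-17/6)) + (-7)·(-17/6−(19/2)) + (29/12)·(19/2−(-12))) = ½·(-110 + 259/3 + 1247/24) = 679/48, so the ratio is (679/48)/(679/8) = 1/6.

1/6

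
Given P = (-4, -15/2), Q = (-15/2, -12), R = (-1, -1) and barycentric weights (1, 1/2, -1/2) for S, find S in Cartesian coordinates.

S = 1·P + (1/2)·Q + (-1/2)·R.
x-coordinate: 1·(-4) + (1/2)·(-15/2) + (-1/2)·(-1) = -29/4.
y-coordinate: 1·(-15/2) + (1/2)·(-12) + (-1/2)·(-1) = -13.

(-29/4, -13)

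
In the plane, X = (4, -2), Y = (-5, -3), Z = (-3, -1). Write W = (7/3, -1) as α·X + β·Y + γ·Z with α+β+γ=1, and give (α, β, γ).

(2/3, -1/3, 2/3)

Signed area of the reference triangle: [XYZ] = ½·(4·(-3−(-1)) + (-5)·(-1−(-2)) + (-3)·(-2−(-3))) = ½·(-8 − 5 − 3) = -8.
[WYZ] = ½·((7/3)·(-3−(-1)) + (-5)·(-1−(-1)) + (-3)·(-1−(-3))) = ½·(-14/3 + 0 − 6) = -16/3, so the X-coordinate is (-16/3)/(-8) = 2/3.
[XWZ] = ½·(4·(-1−(-1)) + (7/3)·(-1−(-2)) + (-3)·(-2−(-1))) = ½·(0 + 7/3 + 3) = 8/3, so the Y-coordinate is -1/3.
[XYW] = ½·(4·(-3−(-1)) + (-5)·(-1−(-2)) + (7/3)·(-2−(-3))) = ½·(-8 − 5 + 7/3) = -16/3, so the Z-coordinate is 2/3.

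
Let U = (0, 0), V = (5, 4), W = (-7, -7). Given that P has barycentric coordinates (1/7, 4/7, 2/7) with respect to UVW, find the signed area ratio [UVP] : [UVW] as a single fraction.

The signed ratio [UVP]/[UVW] equals the barycentric coordinate of P at vertex W, which is 2/7.

2/7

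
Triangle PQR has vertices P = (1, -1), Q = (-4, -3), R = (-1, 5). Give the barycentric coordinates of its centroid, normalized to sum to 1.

The centroid is the average of the vertices, so each weight is 1/3.

(1/3, 1/3, 1/3)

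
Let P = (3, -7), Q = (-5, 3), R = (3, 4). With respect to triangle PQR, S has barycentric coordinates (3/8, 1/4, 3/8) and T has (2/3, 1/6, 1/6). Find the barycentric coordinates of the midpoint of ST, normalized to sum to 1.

Since both coordinate triples sum to 1, the midpoint's barycentrics are the componentwise average.
(3/8+2/3)/2 = 25/48; similarly 5/24 and 13/48.

(25/48, 5/24, 13/48)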